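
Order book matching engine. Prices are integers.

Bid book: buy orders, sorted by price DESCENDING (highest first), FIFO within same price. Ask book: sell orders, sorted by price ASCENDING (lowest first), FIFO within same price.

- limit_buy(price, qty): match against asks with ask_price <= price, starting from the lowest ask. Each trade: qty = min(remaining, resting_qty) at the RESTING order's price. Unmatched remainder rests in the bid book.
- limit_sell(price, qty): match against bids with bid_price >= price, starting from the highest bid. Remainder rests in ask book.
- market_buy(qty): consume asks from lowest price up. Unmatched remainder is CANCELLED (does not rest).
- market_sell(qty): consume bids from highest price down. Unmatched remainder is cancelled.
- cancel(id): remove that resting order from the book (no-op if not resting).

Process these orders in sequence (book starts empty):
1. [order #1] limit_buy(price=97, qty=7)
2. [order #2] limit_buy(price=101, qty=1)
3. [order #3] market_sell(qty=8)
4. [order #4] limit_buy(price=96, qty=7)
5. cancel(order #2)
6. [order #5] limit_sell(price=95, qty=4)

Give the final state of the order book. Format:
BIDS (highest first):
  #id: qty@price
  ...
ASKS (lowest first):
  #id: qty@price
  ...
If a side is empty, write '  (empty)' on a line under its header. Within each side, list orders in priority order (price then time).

After op 1 [order #1] limit_buy(price=97, qty=7): fills=none; bids=[#1:7@97] asks=[-]
After op 2 [order #2] limit_buy(price=101, qty=1): fills=none; bids=[#2:1@101 #1:7@97] asks=[-]
After op 3 [order #3] market_sell(qty=8): fills=#2x#3:1@101 #1x#3:7@97; bids=[-] asks=[-]
After op 4 [order #4] limit_buy(price=96, qty=7): fills=none; bids=[#4:7@96] asks=[-]
After op 5 cancel(order #2): fills=none; bids=[#4:7@96] asks=[-]
After op 6 [order #5] limit_sell(price=95, qty=4): fills=#4x#5:4@96; bids=[#4:3@96] asks=[-]

Answer: BIDS (highest first):
  #4: 3@96
ASKS (lowest first):
  (empty)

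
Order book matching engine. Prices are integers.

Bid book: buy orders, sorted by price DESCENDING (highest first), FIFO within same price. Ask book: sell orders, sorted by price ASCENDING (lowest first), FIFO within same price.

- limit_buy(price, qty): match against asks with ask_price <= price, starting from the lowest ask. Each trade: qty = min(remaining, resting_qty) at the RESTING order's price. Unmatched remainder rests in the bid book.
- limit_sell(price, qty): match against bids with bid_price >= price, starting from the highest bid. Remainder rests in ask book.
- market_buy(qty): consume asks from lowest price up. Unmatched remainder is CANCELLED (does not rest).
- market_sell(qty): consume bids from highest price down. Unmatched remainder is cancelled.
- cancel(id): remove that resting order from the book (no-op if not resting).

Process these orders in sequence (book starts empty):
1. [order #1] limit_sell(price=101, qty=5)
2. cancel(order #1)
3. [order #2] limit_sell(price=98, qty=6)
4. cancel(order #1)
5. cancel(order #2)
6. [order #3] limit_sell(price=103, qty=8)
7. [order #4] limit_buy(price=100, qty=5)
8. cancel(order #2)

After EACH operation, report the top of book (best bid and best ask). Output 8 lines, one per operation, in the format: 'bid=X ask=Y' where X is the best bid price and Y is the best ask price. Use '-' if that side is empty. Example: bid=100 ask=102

After op 1 [order #1] limit_sell(price=101, qty=5): fills=none; bids=[-] asks=[#1:5@101]
After op 2 cancel(order #1): fills=none; bids=[-] asks=[-]
After op 3 [order #2] limit_sell(price=98, qty=6): fills=none; bids=[-] asks=[#2:6@98]
After op 4 cancel(order #1): fills=none; bids=[-] asks=[#2:6@98]
After op 5 cancel(order #2): fills=none; bids=[-] asks=[-]
After op 6 [order #3] limit_sell(price=103, qty=8): fills=none; bids=[-] asks=[#3:8@103]
After op 7 [order #4] limit_buy(price=100, qty=5): fills=none; bids=[#4:5@100] asks=[#3:8@103]
After op 8 cancel(order #2): fills=none; bids=[#4:5@100] asks=[#3:8@103]

Answer: bid=- ask=101
bid=- ask=-
bid=- ask=98
bid=- ask=98
bid=- ask=-
bid=- ask=103
bid=100 ask=103
bid=100 ask=103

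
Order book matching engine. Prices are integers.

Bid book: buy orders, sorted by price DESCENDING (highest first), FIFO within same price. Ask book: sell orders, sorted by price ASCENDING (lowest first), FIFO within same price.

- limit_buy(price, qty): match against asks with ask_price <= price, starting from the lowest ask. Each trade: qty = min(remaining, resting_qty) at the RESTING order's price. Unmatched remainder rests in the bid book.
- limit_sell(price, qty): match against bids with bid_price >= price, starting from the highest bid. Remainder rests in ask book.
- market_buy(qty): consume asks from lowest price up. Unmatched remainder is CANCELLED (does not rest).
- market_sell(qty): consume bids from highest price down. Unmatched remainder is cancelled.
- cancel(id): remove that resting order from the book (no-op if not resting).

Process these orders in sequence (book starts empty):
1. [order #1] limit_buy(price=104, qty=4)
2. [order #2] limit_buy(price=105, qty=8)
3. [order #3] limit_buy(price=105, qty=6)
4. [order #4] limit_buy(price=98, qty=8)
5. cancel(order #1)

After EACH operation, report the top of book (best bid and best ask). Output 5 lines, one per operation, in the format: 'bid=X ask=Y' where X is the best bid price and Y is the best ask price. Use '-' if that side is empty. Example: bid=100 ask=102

Answer: bid=104 ask=-
bid=105 ask=-
bid=105 ask=-
bid=105 ask=-
bid=105 ask=-

Derivation:
After op 1 [order #1] limit_buy(price=104, qty=4): fills=none; bids=[#1:4@104] asks=[-]
After op 2 [order #2] limit_buy(price=105, qty=8): fills=none; bids=[#2:8@105 #1:4@104] asks=[-]
After op 3 [order #3] limit_buy(price=105, qty=6): fills=none; bids=[#2:8@105 #3:6@105 #1:4@104] asks=[-]
After op 4 [order #4] limit_buy(price=98, qty=8): fills=none; bids=[#2:8@105 #3:6@105 #1:4@104 #4:8@98] asks=[-]
After op 5 cancel(order #1): fills=none; bids=[#2:8@105 #3:6@105 #4:8@98] asks=[-]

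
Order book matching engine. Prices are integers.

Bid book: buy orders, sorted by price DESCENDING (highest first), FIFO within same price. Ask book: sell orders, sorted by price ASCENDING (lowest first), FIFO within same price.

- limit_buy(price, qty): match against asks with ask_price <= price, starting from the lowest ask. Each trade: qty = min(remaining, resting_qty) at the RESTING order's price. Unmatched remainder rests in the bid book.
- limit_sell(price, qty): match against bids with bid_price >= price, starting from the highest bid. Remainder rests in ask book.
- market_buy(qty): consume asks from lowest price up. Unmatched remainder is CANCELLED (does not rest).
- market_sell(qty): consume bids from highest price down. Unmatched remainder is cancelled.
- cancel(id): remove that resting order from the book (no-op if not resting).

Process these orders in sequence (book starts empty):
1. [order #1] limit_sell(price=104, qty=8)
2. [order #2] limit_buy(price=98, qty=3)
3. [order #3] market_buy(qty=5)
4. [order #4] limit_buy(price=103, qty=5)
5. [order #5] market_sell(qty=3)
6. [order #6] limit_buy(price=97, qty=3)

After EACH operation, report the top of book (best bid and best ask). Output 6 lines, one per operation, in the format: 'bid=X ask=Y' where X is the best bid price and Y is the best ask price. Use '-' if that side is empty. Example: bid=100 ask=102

Answer: bid=- ask=104
bid=98 ask=104
bid=98 ask=104
bid=103 ask=104
bid=103 ask=104
bid=103 ask=104

Derivation:
After op 1 [order #1] limit_sell(price=104, qty=8): fills=none; bids=[-] asks=[#1:8@104]
After op 2 [order #2] limit_buy(price=98, qty=3): fills=none; bids=[#2:3@98] asks=[#1:8@104]
After op 3 [order #3] market_buy(qty=5): fills=#3x#1:5@104; bids=[#2:3@98] asks=[#1:3@104]
After op 4 [order #4] limit_buy(price=103, qty=5): fills=none; bids=[#4:5@103 #2:3@98] asks=[#1:3@104]
After op 5 [order #5] market_sell(qty=3): fills=#4x#5:3@103; bids=[#4:2@103 #2:3@98] asks=[#1:3@104]
After op 6 [order #6] limit_buy(price=97, qty=3): fills=none; bids=[#4:2@103 #2:3@98 #6:3@97] asks=[#1:3@104]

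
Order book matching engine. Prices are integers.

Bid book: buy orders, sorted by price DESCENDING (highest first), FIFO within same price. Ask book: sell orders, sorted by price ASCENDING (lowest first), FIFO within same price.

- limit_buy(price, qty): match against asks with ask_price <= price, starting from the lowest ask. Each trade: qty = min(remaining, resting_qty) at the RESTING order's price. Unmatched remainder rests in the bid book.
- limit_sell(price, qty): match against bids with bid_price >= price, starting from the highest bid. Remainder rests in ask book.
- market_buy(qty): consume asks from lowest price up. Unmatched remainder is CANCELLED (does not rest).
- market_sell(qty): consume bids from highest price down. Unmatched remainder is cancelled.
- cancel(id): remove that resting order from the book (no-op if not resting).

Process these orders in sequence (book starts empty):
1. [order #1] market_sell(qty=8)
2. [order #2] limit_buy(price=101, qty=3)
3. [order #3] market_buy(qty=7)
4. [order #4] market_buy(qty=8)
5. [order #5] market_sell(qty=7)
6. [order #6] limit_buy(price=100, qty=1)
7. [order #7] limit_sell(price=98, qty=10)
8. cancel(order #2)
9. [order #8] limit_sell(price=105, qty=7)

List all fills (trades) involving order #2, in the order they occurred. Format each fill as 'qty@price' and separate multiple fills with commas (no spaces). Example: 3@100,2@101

Answer: 3@101

Derivation:
After op 1 [order #1] market_sell(qty=8): fills=none; bids=[-] asks=[-]
After op 2 [order #2] limit_buy(price=101, qty=3): fills=none; bids=[#2:3@101] asks=[-]
After op 3 [order #3] market_buy(qty=7): fills=none; bids=[#2:3@101] asks=[-]
After op 4 [order #4] market_buy(qty=8): fills=none; bids=[#2:3@101] asks=[-]
After op 5 [order #5] market_sell(qty=7): fills=#2x#5:3@101; bids=[-] asks=[-]
After op 6 [order #6] limit_buy(price=100, qty=1): fills=none; bids=[#6:1@100] asks=[-]
After op 7 [order #7] limit_sell(price=98, qty=10): fills=#6x#7:1@100; bids=[-] asks=[#7:9@98]
After op 8 cancel(order #2): fills=none; bids=[-] asks=[#7:9@98]
After op 9 [order #8] limit_sell(price=105, qty=7): fills=none; bids=[-] asks=[#7:9@98 #8:7@105]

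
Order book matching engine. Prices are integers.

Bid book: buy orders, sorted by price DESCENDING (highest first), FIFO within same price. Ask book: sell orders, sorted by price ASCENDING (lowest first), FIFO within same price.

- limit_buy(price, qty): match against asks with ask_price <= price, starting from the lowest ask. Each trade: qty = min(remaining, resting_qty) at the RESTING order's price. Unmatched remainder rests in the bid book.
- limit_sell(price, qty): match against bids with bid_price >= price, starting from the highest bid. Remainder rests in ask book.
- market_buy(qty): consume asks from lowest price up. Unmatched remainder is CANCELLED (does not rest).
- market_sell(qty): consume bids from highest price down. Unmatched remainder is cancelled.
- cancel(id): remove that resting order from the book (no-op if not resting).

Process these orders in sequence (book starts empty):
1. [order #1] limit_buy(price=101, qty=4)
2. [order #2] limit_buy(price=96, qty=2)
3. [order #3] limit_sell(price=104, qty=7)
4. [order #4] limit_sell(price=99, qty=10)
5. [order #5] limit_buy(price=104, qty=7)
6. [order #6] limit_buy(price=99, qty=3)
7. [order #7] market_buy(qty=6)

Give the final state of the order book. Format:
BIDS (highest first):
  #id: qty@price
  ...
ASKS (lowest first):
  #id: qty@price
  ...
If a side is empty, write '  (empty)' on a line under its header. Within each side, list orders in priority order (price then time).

Answer: BIDS (highest first):
  #6: 3@99
  #2: 2@96
ASKS (lowest first):
  (empty)

Derivation:
After op 1 [order #1] limit_buy(price=101, qty=4): fills=none; bids=[#1:4@101] asks=[-]
After op 2 [order #2] limit_buy(price=96, qty=2): fills=none; bids=[#1:4@101 #2:2@96] asks=[-]
After op 3 [order #3] limit_sell(price=104, qty=7): fills=none; bids=[#1:4@101 #2:2@96] asks=[#3:7@104]
After op 4 [order #4] limit_sell(price=99, qty=10): fills=#1x#4:4@101; bids=[#2:2@96] asks=[#4:6@99 #3:7@104]
After op 5 [order #5] limit_buy(price=104, qty=7): fills=#5x#4:6@99 #5x#3:1@104; bids=[#2:2@96] asks=[#3:6@104]
After op 6 [order #6] limit_buy(price=99, qty=3): fills=none; bids=[#6:3@99 #2:2@96] asks=[#3:6@104]
After op 7 [order #7] market_buy(qty=6): fills=#7x#3:6@104; bids=[#6:3@99 #2:2@96] asks=[-]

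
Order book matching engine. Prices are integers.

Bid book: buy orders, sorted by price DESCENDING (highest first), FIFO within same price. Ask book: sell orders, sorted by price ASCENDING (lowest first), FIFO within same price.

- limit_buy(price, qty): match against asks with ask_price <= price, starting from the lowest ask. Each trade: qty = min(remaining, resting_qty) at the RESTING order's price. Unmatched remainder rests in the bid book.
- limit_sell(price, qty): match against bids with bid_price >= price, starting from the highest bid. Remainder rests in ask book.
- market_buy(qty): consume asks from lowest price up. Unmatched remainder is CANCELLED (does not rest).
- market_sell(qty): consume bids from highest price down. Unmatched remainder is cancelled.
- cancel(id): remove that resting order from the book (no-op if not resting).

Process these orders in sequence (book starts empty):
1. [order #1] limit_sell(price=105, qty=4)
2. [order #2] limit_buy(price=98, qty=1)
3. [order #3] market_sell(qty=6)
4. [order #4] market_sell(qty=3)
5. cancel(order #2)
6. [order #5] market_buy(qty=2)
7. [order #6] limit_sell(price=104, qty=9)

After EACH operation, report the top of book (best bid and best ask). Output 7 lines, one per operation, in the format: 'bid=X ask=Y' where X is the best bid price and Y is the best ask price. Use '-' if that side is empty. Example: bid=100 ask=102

Answer: bid=- ask=105
bid=98 ask=105
bid=- ask=105
bid=- ask=105
bid=- ask=105
bid=- ask=105
bid=- ask=104

Derivation:
After op 1 [order #1] limit_sell(price=105, qty=4): fills=none; bids=[-] asks=[#1:4@105]
After op 2 [order #2] limit_buy(price=98, qty=1): fills=none; bids=[#2:1@98] asks=[#1:4@105]
After op 3 [order #3] market_sell(qty=6): fills=#2x#3:1@98; bids=[-] asks=[#1:4@105]
After op 4 [order #4] market_sell(qty=3): fills=none; bids=[-] asks=[#1:4@105]
After op 5 cancel(order #2): fills=none; bids=[-] asks=[#1:4@105]
After op 6 [order #5] market_buy(qty=2): fills=#5x#1:2@105; bids=[-] asks=[#1:2@105]
After op 7 [order #6] limit_sell(price=104, qty=9): fills=none; bids=[-] asks=[#6:9@104 #1:2@105]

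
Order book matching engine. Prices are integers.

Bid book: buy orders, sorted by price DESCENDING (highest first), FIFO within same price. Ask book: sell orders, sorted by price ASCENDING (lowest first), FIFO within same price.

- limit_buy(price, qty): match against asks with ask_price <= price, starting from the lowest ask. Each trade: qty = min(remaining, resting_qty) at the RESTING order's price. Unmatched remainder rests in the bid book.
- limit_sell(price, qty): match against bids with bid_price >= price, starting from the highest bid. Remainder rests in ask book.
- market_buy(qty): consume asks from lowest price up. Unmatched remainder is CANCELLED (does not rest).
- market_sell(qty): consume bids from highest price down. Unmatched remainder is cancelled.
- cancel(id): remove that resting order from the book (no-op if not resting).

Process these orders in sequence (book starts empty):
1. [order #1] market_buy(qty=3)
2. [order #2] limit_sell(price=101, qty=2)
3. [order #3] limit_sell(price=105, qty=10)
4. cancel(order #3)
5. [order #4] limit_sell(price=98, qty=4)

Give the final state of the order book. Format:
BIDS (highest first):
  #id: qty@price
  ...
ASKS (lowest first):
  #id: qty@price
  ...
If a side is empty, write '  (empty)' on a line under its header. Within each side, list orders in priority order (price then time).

Answer: BIDS (highest first):
  (empty)
ASKS (lowest first):
  #4: 4@98
  #2: 2@101

Derivation:
After op 1 [order #1] market_buy(qty=3): fills=none; bids=[-] asks=[-]
After op 2 [order #2] limit_sell(price=101, qty=2): fills=none; bids=[-] asks=[#2:2@101]
After op 3 [order #3] limit_sell(price=105, qty=10): fills=none; bids=[-] asks=[#2:2@101 #3:10@105]
After op 4 cancel(order #3): fills=none; bids=[-] asks=[#2:2@101]
After op 5 [order #4] limit_sell(price=98, qty=4): fills=none; bids=[-] asks=[#4:4@98 #2:2@101]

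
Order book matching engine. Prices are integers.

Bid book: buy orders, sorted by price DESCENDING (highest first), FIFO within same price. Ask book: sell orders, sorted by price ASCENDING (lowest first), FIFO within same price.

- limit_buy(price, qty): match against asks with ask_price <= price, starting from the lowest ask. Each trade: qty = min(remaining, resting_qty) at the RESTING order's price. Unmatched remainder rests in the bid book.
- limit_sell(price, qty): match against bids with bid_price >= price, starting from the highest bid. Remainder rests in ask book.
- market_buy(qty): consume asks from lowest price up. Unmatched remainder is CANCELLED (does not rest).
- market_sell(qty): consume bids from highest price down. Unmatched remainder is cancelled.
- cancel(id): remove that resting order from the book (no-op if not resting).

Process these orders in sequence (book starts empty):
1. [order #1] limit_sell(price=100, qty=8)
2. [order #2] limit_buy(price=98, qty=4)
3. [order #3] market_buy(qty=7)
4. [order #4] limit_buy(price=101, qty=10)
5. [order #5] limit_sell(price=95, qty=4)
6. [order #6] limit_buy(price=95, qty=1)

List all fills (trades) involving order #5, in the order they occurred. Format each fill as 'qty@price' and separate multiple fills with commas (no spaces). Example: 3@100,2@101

After op 1 [order #1] limit_sell(price=100, qty=8): fills=none; bids=[-] asks=[#1:8@100]
After op 2 [order #2] limit_buy(price=98, qty=4): fills=none; bids=[#2:4@98] asks=[#1:8@100]
After op 3 [order #3] market_buy(qty=7): fills=#3x#1:7@100; bids=[#2:4@98] asks=[#1:1@100]
After op 4 [order #4] limit_buy(price=101, qty=10): fills=#4x#1:1@100; bids=[#4:9@101 #2:4@98] asks=[-]
After op 5 [order #5] limit_sell(price=95, qty=4): fills=#4x#5:4@101; bids=[#4:5@101 #2:4@98] asks=[-]
After op 6 [order #6] limit_buy(price=95, qty=1): fills=none; bids=[#4:5@101 #2:4@98 #6:1@95] asks=[-]

Answer: 4@101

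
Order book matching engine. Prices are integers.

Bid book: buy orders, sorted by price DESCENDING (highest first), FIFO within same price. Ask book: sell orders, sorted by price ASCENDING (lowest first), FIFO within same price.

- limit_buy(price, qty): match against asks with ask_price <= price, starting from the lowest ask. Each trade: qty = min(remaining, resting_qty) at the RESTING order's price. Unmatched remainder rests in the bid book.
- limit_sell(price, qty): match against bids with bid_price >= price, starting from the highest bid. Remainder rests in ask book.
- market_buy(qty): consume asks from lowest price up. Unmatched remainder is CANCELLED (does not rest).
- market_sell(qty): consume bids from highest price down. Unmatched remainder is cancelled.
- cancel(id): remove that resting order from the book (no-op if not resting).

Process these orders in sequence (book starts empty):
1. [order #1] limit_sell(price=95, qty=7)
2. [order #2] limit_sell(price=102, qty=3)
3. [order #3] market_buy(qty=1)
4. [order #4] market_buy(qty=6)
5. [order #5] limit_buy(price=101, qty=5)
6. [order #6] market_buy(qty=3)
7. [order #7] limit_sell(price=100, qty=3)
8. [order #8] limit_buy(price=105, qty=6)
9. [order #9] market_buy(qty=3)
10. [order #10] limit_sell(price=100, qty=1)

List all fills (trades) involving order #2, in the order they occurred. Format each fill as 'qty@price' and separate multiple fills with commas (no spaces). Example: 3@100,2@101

Answer: 3@102

Derivation:
After op 1 [order #1] limit_sell(price=95, qty=7): fills=none; bids=[-] asks=[#1:7@95]
After op 2 [order #2] limit_sell(price=102, qty=3): fills=none; bids=[-] asks=[#1:7@95 #2:3@102]
After op 3 [order #3] market_buy(qty=1): fills=#3x#1:1@95; bids=[-] asks=[#1:6@95 #2:3@102]
After op 4 [order #4] market_buy(qty=6): fills=#4x#1:6@95; bids=[-] asks=[#2:3@102]
After op 5 [order #5] limit_buy(price=101, qty=5): fills=none; bids=[#5:5@101] asks=[#2:3@102]
After op 6 [order #6] market_buy(qty=3): fills=#6x#2:3@102; bids=[#5:5@101] asks=[-]
After op 7 [order #7] limit_sell(price=100, qty=3): fills=#5x#7:3@101; bids=[#5:2@101] asks=[-]
After op 8 [order #8] limit_buy(price=105, qty=6): fills=none; bids=[#8:6@105 #5:2@101] asks=[-]
After op 9 [order #9] market_buy(qty=3): fills=none; bids=[#8:6@105 #5:2@101] asks=[-]
After op 10 [order #10] limit_sell(price=100, qty=1): fills=#8x#10:1@105; bids=[#8:5@105 #5:2@101] asks=[-]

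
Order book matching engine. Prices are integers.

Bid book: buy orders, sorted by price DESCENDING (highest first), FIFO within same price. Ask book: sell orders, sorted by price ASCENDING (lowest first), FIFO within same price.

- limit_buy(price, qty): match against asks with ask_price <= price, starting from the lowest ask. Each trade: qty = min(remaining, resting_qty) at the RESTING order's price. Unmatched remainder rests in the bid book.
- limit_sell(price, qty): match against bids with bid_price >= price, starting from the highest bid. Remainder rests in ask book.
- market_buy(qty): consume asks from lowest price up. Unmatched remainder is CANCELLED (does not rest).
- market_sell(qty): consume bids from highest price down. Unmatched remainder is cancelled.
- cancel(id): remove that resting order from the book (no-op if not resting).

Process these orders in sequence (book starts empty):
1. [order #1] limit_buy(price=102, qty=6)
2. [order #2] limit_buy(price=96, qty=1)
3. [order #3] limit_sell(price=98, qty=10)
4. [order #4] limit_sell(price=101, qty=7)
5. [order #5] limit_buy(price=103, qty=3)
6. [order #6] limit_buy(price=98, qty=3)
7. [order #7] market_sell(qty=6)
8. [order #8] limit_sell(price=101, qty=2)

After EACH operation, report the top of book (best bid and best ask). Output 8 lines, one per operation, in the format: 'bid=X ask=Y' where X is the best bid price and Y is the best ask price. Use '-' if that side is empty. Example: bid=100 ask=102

Answer: bid=102 ask=-
bid=102 ask=-
bid=96 ask=98
bid=96 ask=98
bid=96 ask=98
bid=98 ask=101
bid=- ask=101
bid=- ask=101

Derivation:
After op 1 [order #1] limit_buy(price=102, qty=6): fills=none; bids=[#1:6@102] asks=[-]
After op 2 [order #2] limit_buy(price=96, qty=1): fills=none; bids=[#1:6@102 #2:1@96] asks=[-]
After op 3 [order #3] limit_sell(price=98, qty=10): fills=#1x#3:6@102; bids=[#2:1@96] asks=[#3:4@98]
After op 4 [order #4] limit_sell(price=101, qty=7): fills=none; bids=[#2:1@96] asks=[#3:4@98 #4:7@101]
After op 5 [order #5] limit_buy(price=103, qty=3): fills=#5x#3:3@98; bids=[#2:1@96] asks=[#3:1@98 #4:7@101]
After op 6 [order #6] limit_buy(price=98, qty=3): fills=#6x#3:1@98; bids=[#6:2@98 #2:1@96] asks=[#4:7@101]
After op 7 [order #7] market_sell(qty=6): fills=#6x#7:2@98 #2x#7:1@96; bids=[-] asks=[#4:7@101]
After op 8 [order #8] limit_sell(price=101, qty=2): fills=none; bids=[-] asks=[#4:7@101 #8:2@101]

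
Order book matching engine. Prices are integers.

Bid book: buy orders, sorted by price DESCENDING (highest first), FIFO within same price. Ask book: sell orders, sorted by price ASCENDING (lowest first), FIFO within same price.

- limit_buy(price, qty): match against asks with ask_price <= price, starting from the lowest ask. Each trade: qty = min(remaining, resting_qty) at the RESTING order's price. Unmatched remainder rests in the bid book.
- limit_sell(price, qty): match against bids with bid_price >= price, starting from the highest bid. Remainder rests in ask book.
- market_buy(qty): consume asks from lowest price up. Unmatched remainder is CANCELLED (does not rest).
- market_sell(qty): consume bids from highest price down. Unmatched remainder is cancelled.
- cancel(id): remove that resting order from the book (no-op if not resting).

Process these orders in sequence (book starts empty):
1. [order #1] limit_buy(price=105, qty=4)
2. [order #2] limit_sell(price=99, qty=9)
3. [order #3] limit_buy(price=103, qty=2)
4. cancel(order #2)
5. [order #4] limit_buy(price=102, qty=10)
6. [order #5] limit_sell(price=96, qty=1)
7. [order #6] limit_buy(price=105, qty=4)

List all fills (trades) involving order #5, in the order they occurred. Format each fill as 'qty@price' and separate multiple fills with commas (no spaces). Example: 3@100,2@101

After op 1 [order #1] limit_buy(price=105, qty=4): fills=none; bids=[#1:4@105] asks=[-]
After op 2 [order #2] limit_sell(price=99, qty=9): fills=#1x#2:4@105; bids=[-] asks=[#2:5@99]
After op 3 [order #3] limit_buy(price=103, qty=2): fills=#3x#2:2@99; bids=[-] asks=[#2:3@99]
After op 4 cancel(order #2): fills=none; bids=[-] asks=[-]
After op 5 [order #4] limit_buy(price=102, qty=10): fills=none; bids=[#4:10@102] asks=[-]
After op 6 [order #5] limit_sell(price=96, qty=1): fills=#4x#5:1@102; bids=[#4:9@102] asks=[-]
After op 7 [order #6] limit_buy(price=105, qty=4): fills=none; bids=[#6:4@105 #4:9@102] asks=[-]

Answer: 1@102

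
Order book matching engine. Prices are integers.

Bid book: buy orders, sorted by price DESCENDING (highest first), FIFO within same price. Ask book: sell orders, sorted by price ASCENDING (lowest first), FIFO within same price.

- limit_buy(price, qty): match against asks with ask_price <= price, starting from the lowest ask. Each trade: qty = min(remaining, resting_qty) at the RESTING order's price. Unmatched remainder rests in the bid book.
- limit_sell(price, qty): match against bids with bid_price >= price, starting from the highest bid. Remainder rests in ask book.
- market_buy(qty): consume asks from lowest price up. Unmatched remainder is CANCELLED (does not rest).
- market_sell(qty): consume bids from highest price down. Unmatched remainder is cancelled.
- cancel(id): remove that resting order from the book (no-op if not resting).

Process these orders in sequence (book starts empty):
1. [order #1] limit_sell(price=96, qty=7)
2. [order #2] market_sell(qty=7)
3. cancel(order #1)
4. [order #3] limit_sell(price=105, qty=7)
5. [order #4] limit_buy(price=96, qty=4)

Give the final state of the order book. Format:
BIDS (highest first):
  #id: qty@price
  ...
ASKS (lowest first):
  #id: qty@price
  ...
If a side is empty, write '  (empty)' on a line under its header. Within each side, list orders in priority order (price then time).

After op 1 [order #1] limit_sell(price=96, qty=7): fills=none; bids=[-] asks=[#1:7@96]
After op 2 [order #2] market_sell(qty=7): fills=none; bids=[-] asks=[#1:7@96]
After op 3 cancel(order #1): fills=none; bids=[-] asks=[-]
After op 4 [order #3] limit_sell(price=105, qty=7): fills=none; bids=[-] asks=[#3:7@105]
After op 5 [order #4] limit_buy(price=96, qty=4): fills=none; bids=[#4:4@96] asks=[#3:7@105]

Answer: BIDS (highest first):
  #4: 4@96
ASKS (lowest first):
  #3: 7@105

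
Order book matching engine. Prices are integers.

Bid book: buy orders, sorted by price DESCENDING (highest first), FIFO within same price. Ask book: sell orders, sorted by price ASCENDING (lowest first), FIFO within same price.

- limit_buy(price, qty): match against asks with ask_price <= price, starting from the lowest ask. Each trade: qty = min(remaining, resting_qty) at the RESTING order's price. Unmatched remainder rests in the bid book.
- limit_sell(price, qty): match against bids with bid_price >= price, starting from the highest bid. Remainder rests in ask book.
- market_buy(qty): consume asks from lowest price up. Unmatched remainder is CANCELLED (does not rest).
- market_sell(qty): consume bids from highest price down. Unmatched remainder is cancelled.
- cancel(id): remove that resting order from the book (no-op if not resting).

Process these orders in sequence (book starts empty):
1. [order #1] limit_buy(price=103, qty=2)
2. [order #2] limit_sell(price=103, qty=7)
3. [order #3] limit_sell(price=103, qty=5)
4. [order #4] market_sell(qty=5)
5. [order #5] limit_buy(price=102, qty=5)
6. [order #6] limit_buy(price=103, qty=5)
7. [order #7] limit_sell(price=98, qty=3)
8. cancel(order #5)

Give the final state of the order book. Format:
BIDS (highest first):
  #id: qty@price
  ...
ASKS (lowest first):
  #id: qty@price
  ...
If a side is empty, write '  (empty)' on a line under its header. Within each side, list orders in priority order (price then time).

Answer: BIDS (highest first):
  (empty)
ASKS (lowest first):
  #3: 5@103

Derivation:
After op 1 [order #1] limit_buy(price=103, qty=2): fills=none; bids=[#1:2@103] asks=[-]
After op 2 [order #2] limit_sell(price=103, qty=7): fills=#1x#2:2@103; bids=[-] asks=[#2:5@103]
After op 3 [order #3] limit_sell(price=103, qty=5): fills=none; bids=[-] asks=[#2:5@103 #3:5@103]
After op 4 [order #4] market_sell(qty=5): fills=none; bids=[-] asks=[#2:5@103 #3:5@103]
After op 5 [order #5] limit_buy(price=102, qty=5): fills=none; bids=[#5:5@102] asks=[#2:5@103 #3:5@103]
After op 6 [order #6] limit_buy(price=103, qty=5): fills=#6x#2:5@103; bids=[#5:5@102] asks=[#3:5@103]
After op 7 [order #7] limit_sell(price=98, qty=3): fills=#5x#7:3@102; bids=[#5:2@102] asks=[#3:5@103]
After op 8 cancel(order #5): fills=none; bids=[-] asks=[#3:5@103]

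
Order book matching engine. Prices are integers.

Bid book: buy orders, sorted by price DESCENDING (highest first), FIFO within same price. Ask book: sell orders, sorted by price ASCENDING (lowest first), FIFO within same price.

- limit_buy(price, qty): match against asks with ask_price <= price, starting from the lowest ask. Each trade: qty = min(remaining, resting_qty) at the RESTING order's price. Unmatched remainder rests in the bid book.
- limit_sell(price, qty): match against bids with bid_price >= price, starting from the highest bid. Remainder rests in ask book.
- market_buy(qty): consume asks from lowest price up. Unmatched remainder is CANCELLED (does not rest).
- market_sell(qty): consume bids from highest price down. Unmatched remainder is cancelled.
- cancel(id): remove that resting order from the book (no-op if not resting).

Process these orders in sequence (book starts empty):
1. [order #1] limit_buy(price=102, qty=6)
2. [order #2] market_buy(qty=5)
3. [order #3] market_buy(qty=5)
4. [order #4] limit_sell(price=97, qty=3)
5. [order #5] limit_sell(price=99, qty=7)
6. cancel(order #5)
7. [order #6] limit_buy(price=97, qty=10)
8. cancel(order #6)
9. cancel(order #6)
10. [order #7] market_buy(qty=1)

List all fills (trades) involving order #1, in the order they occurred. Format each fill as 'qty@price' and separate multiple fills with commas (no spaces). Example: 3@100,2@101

After op 1 [order #1] limit_buy(price=102, qty=6): fills=none; bids=[#1:6@102] asks=[-]
After op 2 [order #2] market_buy(qty=5): fills=none; bids=[#1:6@102] asks=[-]
After op 3 [order #3] market_buy(qty=5): fills=none; bids=[#1:6@102] asks=[-]
After op 4 [order #4] limit_sell(price=97, qty=3): fills=#1x#4:3@102; bids=[#1:3@102] asks=[-]
After op 5 [order #5] limit_sell(price=99, qty=7): fills=#1x#5:3@102; bids=[-] asks=[#5:4@99]
After op 6 cancel(order #5): fills=none; bids=[-] asks=[-]
After op 7 [order #6] limit_buy(price=97, qty=10): fills=none; bids=[#6:10@97] asks=[-]
After op 8 cancel(order #6): fills=none; bids=[-] asks=[-]
After op 9 cancel(order #6): fills=none; bids=[-] asks=[-]
After op 10 [order #7] market_buy(qty=1): fills=none; bids=[-] asks=[-]

Answer: 3@102,3@102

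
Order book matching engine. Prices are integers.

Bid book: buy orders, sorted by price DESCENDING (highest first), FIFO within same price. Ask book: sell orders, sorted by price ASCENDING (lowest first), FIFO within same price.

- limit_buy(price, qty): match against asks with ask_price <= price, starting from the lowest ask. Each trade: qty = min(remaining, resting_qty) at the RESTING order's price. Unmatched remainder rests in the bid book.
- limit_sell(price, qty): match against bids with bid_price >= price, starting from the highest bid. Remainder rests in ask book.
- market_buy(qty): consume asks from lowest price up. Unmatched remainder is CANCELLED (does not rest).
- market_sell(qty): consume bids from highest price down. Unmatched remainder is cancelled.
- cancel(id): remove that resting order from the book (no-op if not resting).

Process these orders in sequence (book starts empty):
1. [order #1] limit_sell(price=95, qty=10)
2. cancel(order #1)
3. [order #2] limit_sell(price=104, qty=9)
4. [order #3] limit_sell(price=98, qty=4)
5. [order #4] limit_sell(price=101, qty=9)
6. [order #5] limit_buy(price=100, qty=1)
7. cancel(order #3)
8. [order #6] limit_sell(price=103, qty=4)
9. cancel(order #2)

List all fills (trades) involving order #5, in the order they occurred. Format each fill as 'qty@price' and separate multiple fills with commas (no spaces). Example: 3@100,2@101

After op 1 [order #1] limit_sell(price=95, qty=10): fills=none; bids=[-] asks=[#1:10@95]
After op 2 cancel(order #1): fills=none; bids=[-] asks=[-]
After op 3 [order #2] limit_sell(price=104, qty=9): fills=none; bids=[-] asks=[#2:9@104]
After op 4 [order #3] limit_sell(price=98, qty=4): fills=none; bids=[-] asks=[#3:4@98 #2:9@104]
After op 5 [order #4] limit_sell(price=101, qty=9): fills=none; bids=[-] asks=[#3:4@98 #4:9@101 #2:9@104]
After op 6 [order #5] limit_buy(price=100, qty=1): fills=#5x#3:1@98; bids=[-] asks=[#3:3@98 #4:9@101 #2:9@104]
After op 7 cancel(order #3): fills=none; bids=[-] asks=[#4:9@101 #2:9@104]
After op 8 [order #6] limit_sell(price=103, qty=4): fills=none; bids=[-] asks=[#4:9@101 #6:4@103 #2:9@104]
After op 9 cancel(order #2): fills=none; bids=[-] asks=[#4:9@101 #6:4@103]

Answer: 1@98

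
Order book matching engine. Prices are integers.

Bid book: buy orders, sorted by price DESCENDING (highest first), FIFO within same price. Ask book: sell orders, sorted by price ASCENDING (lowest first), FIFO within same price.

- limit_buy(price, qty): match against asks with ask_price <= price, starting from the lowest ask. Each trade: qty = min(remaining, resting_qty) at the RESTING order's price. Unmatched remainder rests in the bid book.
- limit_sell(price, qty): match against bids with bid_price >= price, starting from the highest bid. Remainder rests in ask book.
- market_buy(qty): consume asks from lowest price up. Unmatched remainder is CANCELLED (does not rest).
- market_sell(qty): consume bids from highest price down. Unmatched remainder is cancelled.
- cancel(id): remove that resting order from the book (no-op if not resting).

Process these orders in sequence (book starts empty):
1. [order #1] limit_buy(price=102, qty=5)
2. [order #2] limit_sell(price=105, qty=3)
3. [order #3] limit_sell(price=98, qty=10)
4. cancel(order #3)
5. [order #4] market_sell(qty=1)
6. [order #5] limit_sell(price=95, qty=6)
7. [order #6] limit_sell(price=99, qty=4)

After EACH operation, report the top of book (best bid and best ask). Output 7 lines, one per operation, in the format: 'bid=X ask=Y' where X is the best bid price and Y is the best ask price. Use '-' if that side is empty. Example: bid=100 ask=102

After op 1 [order #1] limit_buy(price=102, qty=5): fills=none; bids=[#1:5@102] asks=[-]
After op 2 [order #2] limit_sell(price=105, qty=3): fills=none; bids=[#1:5@102] asks=[#2:3@105]
After op 3 [order #3] limit_sell(price=98, qty=10): fills=#1x#3:5@102; bids=[-] asks=[#3:5@98 #2:3@105]
After op 4 cancel(order #3): fills=none; bids=[-] asks=[#2:3@105]
After op 5 [order #4] market_sell(qty=1): fills=none; bids=[-] asks=[#2:3@105]
After op 6 [order #5] limit_sell(price=95, qty=6): fills=none; bids=[-] asks=[#5:6@95 #2:3@105]
After op 7 [order #6] limit_sell(price=99, qty=4): fills=none; bids=[-] asks=[#5:6@95 #6:4@99 #2:3@105]

Answer: bid=102 ask=-
bid=102 ask=105
bid=- ask=98
bid=- ask=105
bid=- ask=105
bid=- ask=95
bid=- ask=95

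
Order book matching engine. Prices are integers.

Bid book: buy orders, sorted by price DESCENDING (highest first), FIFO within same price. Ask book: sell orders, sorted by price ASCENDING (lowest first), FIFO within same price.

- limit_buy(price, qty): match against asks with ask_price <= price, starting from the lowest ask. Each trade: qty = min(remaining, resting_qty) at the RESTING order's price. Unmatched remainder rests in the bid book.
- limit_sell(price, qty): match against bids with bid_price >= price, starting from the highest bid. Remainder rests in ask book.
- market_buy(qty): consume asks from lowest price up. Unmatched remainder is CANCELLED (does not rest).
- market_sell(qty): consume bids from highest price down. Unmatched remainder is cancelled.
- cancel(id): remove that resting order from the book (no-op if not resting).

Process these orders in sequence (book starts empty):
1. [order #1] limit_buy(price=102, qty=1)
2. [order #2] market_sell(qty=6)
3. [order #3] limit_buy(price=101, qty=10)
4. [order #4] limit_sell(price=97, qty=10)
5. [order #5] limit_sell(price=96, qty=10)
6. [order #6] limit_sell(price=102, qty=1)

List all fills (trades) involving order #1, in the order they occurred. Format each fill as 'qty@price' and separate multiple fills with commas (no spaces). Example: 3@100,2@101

Answer: 1@102

Derivation:
After op 1 [order #1] limit_buy(price=102, qty=1): fills=none; bids=[#1:1@102] asks=[-]
After op 2 [order #2] market_sell(qty=6): fills=#1x#2:1@102; bids=[-] asks=[-]
After op 3 [order #3] limit_buy(price=101, qty=10): fills=none; bids=[#3:10@101] asks=[-]
After op 4 [order #4] limit_sell(price=97, qty=10): fills=#3x#4:10@101; bids=[-] asks=[-]
After op 5 [order #5] limit_sell(price=96, qty=10): fills=none; bids=[-] asks=[#5:10@96]
After op 6 [order #6] limit_sell(price=102, qty=1): fills=none; bids=[-] asks=[#5:10@96 #6:1@102]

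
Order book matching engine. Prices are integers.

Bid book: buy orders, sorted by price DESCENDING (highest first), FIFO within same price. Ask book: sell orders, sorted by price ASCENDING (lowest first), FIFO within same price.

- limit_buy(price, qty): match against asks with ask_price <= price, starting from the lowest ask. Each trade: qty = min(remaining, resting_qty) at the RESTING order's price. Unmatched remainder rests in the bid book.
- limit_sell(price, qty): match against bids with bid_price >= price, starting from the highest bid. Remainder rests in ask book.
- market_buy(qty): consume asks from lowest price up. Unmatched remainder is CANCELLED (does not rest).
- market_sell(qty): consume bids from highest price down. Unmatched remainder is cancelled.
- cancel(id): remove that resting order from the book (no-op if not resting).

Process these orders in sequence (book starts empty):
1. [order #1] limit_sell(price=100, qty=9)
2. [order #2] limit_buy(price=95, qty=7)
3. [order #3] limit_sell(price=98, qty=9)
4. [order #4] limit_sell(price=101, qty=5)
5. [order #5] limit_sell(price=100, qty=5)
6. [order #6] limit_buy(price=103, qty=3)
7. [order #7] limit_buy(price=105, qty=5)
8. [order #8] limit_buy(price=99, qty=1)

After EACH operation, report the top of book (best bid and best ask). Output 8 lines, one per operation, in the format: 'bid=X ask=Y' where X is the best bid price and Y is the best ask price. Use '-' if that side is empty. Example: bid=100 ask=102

After op 1 [order #1] limit_sell(price=100, qty=9): fills=none; bids=[-] asks=[#1:9@100]
After op 2 [order #2] limit_buy(price=95, qty=7): fills=none; bids=[#2:7@95] asks=[#1:9@100]
After op 3 [order #3] limit_sell(price=98, qty=9): fills=none; bids=[#2:7@95] asks=[#3:9@98 #1:9@100]
After op 4 [order #4] limit_sell(price=101, qty=5): fills=none; bids=[#2:7@95] asks=[#3:9@98 #1:9@100 #4:5@101]
After op 5 [order #5] limit_sell(price=100, qty=5): fills=none; bids=[#2:7@95] asks=[#3:9@98 #1:9@100 #5:5@100 #4:5@101]
After op 6 [order #6] limit_buy(price=103, qty=3): fills=#6x#3:3@98; bids=[#2:7@95] asks=[#3:6@98 #1:9@100 #5:5@100 #4:5@101]
After op 7 [order #7] limit_buy(price=105, qty=5): fills=#7x#3:5@98; bids=[#2:7@95] asks=[#3:1@98 #1:9@100 #5:5@100 #4:5@101]
After op 8 [order #8] limit_buy(price=99, qty=1): fills=#8x#3:1@98; bids=[#2:7@95] asks=[#1:9@100 #5:5@100 #4:5@101]

Answer: bid=- ask=100
bid=95 ask=100
bid=95 ask=98
bid=95 ask=98
bid=95 ask=98
bid=95 ask=98
bid=95 ask=98
bid=95 ask=100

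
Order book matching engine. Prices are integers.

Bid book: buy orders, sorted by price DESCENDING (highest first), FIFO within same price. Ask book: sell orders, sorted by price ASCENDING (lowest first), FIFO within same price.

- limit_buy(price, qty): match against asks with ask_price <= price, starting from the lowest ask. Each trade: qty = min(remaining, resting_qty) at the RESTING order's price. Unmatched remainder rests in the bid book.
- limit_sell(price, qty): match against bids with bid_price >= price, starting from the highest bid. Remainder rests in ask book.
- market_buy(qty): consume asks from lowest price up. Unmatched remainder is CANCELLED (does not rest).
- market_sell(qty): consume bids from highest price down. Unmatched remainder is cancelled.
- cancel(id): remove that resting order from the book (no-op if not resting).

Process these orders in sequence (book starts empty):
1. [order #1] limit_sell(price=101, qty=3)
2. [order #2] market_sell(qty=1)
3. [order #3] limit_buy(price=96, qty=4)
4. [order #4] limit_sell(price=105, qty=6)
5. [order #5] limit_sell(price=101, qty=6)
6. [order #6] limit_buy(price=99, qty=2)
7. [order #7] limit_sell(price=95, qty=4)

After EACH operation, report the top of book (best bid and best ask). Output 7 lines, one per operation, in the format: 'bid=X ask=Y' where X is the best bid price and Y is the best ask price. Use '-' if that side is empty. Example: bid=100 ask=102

After op 1 [order #1] limit_sell(price=101, qty=3): fills=none; bids=[-] asks=[#1:3@101]
After op 2 [order #2] market_sell(qty=1): fills=none; bids=[-] asks=[#1:3@101]
After op 3 [order #3] limit_buy(price=96, qty=4): fills=none; bids=[#3:4@96] asks=[#1:3@101]
After op 4 [order #4] limit_sell(price=105, qty=6): fills=none; bids=[#3:4@96] asks=[#1:3@101 #4:6@105]
After op 5 [order #5] limit_sell(price=101, qty=6): fills=none; bids=[#3:4@96] asks=[#1:3@101 #5:6@101 #4:6@105]
After op 6 [order #6] limit_buy(price=99, qty=2): fills=none; bids=[#6:2@99 #3:4@96] asks=[#1:3@101 #5:6@101 #4:6@105]
After op 7 [order #7] limit_sell(price=95, qty=4): fills=#6x#7:2@99 #3x#7:2@96; bids=[#3:2@96] asks=[#1:3@101 #5:6@101 #4:6@105]

Answer: bid=- ask=101
bid=- ask=101
bid=96 ask=101
bid=96 ask=101
bid=96 ask=101
bid=99 ask=101
bid=96 ask=101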